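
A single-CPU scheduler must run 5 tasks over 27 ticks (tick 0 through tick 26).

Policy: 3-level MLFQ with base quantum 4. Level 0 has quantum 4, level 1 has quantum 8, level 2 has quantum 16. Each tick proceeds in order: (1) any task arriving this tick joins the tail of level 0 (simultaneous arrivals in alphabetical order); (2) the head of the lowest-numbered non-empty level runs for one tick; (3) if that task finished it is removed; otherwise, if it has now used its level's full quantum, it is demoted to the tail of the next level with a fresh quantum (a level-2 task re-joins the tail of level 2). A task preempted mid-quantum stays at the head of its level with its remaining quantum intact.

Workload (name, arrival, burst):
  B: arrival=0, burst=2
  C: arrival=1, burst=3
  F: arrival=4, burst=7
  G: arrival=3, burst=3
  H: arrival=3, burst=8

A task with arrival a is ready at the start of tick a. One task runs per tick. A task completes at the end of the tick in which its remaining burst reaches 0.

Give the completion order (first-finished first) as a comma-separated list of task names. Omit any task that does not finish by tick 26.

t=0: L0/L1/L2 = B/-/- → run B
t=1: L0/L1/L2 = BC/-/- → run B
t=2: L0/L1/L2 = C/-/- → run C
t=3: L0/L1/L2 = CGH/-/- → run C
t=4: L0/L1/L2 = CGHF/-/- → run C
t=5: L0/L1/L2 = GHF/-/- → run G
t=6: L0/L1/L2 = GHF/-/- → run G
t=7: L0/L1/L2 = GHF/-/- → run G
t=8: L0/L1/L2 = HF/-/- → run H
t=9: L0/L1/L2 = HF/-/- → run H
t=10: L0/L1/L2 = HF/-/- → run H
t=11: L0/L1/L2 = HF/-/- → run H
t=12: L0/L1/L2 = F/H/- → run F
t=13: L0/L1/L2 = F/H/- → run F
t=14: L0/L1/L2 = F/H/- → run F
t=15: L0/L1/L2 = F/H/- → run F
t=16: L0/L1/L2 = -/HF/- → run H
t=17: L0/L1/L2 = -/HF/- → run H
t=18: L0/L1/L2 = -/HF/- → run H
t=19: L0/L1/L2 = -/HF/- → run H
t=20: L0/L1/L2 = -/F/- → run F
t=21: L0/L1/L2 = -/F/- → run F
t=22: L0/L1/L2 = -/F/- → run F
t=23: (idle)
t=24: (idle)
t=25: (idle)
t=26: (idle)

completion order = B, C, G, H, F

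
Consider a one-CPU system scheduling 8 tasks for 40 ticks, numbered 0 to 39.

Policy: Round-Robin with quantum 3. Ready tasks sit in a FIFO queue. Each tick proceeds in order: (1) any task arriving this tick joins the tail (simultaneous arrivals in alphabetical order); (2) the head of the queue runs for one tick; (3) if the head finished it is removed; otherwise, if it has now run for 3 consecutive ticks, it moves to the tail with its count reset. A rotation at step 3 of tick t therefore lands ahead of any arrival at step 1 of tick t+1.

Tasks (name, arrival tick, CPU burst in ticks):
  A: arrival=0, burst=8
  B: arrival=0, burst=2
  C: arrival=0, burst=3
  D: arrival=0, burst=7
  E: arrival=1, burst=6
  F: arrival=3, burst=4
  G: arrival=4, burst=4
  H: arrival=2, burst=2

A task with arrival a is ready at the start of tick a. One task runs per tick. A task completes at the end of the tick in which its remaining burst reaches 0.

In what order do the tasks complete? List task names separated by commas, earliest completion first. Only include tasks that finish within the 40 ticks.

t=0: queue=[A,B,C,D] q_used=0 → run A
t=1: queue=[A,B,C,D,E] q_used=1 → run A
t=2: queue=[A,B,C,D,E,H] q_used=2 → run A
t=3: queue=[B,C,D,E,H,A,F] q_used=0 → run B
t=4: queue=[B,C,D,E,H,A,F,G] q_used=1 → run B
t=5: queue=[C,D,E,H,A,F,G] q_used=0 → run C
t=6: queue=[C,D,E,H,A,F,G] q_used=1 → run C
t=7: queue=[C,D,E,H,A,F,G] q_used=2 → run C
t=8: queue=[D,E,H,A,F,G] q_used=0 → run D
t=9: queue=[D,E,H,A,F,G] q_used=1 → run D
t=10: queue=[D,E,H,A,F,G] q_used=2 → run D
t=11: queue=[E,H,A,F,G,D] q_used=0 → run E
t=12: queue=[E,H,A,F,G,D] q_used=1 → run E
t=13: queue=[E,H,A,F,G,D] q_used=2 → run E
t=14: queue=[H,A,F,G,D,E] q_used=0 → run H
t=15: queue=[H,A,F,G,D,E] q_used=1 → run H
t=16: queue=[A,F,G,D,E] q_used=0 → run A
t=17: queue=[A,F,G,D,E] q_used=1 → run A
t=18: queue=[A,F,G,D,E] q_used=2 → run A
t=19: queue=[F,G,D,E,A] q_used=0 → run F
t=20: queue=[F,G,D,E,A] q_used=1 → run F
t=21: queue=[F,G,D,E,A] q_used=2 → run F
t=22: queue=[G,D,E,A,F] q_used=0 → run G
t=23: queue=[G,D,E,A,F] q_used=1 → run G
t=24: queue=[G,D,E,A,F] q_used=2 → run G
t=25: queue=[D,E,A,F,G] q_used=0 → run D
t=26: queue=[D,E,A,F,G] q_used=1 → run D
t=27: queue=[D,E,A,F,G] q_used=2 → run D
t=28: queue=[E,A,F,G,D] q_used=0 → run E
t=29: queue=[E,A,F,G,D] q_used=1 → run E
t=30: queue=[E,A,F,G,D] q_used=2 → run E
t=31: queue=[A,F,G,D] q_used=0 → run A
t=32: queue=[A,F,G,D] q_used=1 → run A
t=33: queue=[F,G,D] q_used=0 → run F
t=34: queue=[G,D] q_used=0 → run G
t=35: queue=[D] q_used=0 → run D
t=36: (idle)
t=37: (idle)
t=38: (idle)
t=39: (idle)

completion order = B, C, H, E, A, F, G, D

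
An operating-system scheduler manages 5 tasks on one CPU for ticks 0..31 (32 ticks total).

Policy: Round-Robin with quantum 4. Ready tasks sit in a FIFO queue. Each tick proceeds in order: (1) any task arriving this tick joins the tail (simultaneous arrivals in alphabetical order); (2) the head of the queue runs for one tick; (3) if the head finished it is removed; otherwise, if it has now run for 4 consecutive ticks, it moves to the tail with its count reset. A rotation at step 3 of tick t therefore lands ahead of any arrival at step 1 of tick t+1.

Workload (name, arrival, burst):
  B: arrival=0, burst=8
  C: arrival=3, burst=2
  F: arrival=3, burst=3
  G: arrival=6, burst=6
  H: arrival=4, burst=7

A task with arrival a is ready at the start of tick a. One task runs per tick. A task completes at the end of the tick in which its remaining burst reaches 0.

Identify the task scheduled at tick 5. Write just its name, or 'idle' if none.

running at tick 5 = C

t=0: queue=[B] q_used=0 → run B
t=1: queue=[B] q_used=1 → run B
t=2: queue=[B] q_used=2 → run B
t=3: queue=[B,C,F] q_used=3 → run B
t=4: queue=[C,F,B,H] q_used=0 → run C
t=5: queue=[C,F,B,H] q_used=1 → run C
t=6: queue=[F,B,H,G] q_used=0 → run F
t=7: queue=[F,B,H,G] q_used=1 → run F
t=8: queue=[F,B,H,G] q_used=2 → run F
t=9: queue=[B,H,G] q_used=0 → run B
t=10: queue=[B,H,G] q_used=1 → run B
t=11: queue=[B,H,G] q_used=2 → run B
t=12: queue=[B,H,G] q_used=3 → run B
t=13: queue=[H,G] q_used=0 → run H
t=14: queue=[H,G] q_used=1 → run H
t=15: queue=[H,G] q_used=2 → run H
t=16: queue=[H,G] q_used=3 → run H
t=17: queue=[G,H] q_used=0 → run G
t=18: queue=[G,H] q_used=1 → run G
t=19: queue=[G,H] q_used=2 → run G
t=20: queue=[G,H] q_used=3 → run G
t=21: queue=[H,G] q_used=0 → run H
t=22: queue=[H,G] q_used=1 → run H
t=23: queue=[H,G] q_used=2 → run H
t=24: queue=[G] q_used=0 → run G
t=25: queue=[G] q_used=1 → run G
t=26: (idle)
t=27: (idle)
t=28: (idle)
t=29: (idle)
t=30: (idle)
t=31: (idle)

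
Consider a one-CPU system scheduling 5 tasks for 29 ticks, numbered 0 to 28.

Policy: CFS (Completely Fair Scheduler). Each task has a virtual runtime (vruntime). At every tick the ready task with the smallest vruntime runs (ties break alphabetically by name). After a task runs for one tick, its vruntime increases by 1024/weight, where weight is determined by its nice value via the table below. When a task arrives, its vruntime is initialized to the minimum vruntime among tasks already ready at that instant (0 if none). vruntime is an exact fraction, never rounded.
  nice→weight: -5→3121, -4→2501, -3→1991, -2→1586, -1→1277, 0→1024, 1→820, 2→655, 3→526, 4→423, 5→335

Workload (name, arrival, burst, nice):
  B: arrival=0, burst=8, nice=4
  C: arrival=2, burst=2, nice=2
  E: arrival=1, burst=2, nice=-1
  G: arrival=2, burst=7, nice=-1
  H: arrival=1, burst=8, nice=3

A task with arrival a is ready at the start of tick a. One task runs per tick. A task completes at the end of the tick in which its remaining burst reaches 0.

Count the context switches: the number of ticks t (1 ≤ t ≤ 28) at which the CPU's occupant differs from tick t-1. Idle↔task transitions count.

t=0: vr[B=0] → run B
t=1: vr[B=1024/423 E=1024/423 H=1024/423] → run B
t=2: vr[B=2048/423 C=1024/423 E=1024/423 G=1024/423 H=1024/423] → run C
t=3: vr[B=2048/423 C=1103872/277065 E=1024/423 G=1024/423 H=1024/423] → run E
t=4: vr[B=2048/423 C=1103872/277065 E=1740800/540171 G=1024/423 H=1024/423] → run G
t=5: vr[B=2048/423 C=1103872/277065 E=1740800/540171 G=1740800/540171 H=1024/423] → run H
t=6: vr[B=2048/423 C=1103872/277065 E=1740800/540171 G=1740800/540171 H=485888/111249] → run E
t=7: vr[B=2048/423 C=1103872/277065 G=1740800/540171 H=485888/111249] → run G
t=8: vr[B=2048/423 C=1103872/277065 G=2173952/540171 H=485888/111249] → run C
t=9: vr[B=2048/423 G=2173952/540171 H=485888/111249] → run G
t=10: vr[B=2048/423 G=2607104/540171 H=485888/111249] → run H
t=11: vr[B=2048/423 G=2607104/540171 H=702464/111249] → run G
t=12: vr[B=2048/423 G=3040256/540171 H=702464/111249] → run B
t=13: vr[B=1024/141 G=3040256/540171 H=702464/111249] → run G
t=14: vr[B=1024/141 G=3473408/540171 H=702464/111249] → run H
t=15: vr[B=1024/141 G=3473408/540171 H=919040/111249] → run G
t=16: vr[B=1024/141 G=3906560/540171 H=919040/111249] → run G
t=17: vr[B=1024/141 H=919040/111249] → run B
t=18: vr[B=4096/423 H=919040/111249] → run H
t=19: vr[B=4096/423 H=1135616/111249] → run B
t=20: vr[B=5120/423 H=1135616/111249] → run H
t=21: vr[B=5120/423 H=1352192/111249] → run B
t=22: vr[B=2048/141 H=1352192/111249] → run H
t=23: vr[B=2048/141 H=1568768/111249] → run H
t=24: vr[B=2048/141 H=1785344/111249] → run B
t=25: vr[B=7168/423 H=1785344/111249] → run H
t=26: vr[B=7168/423] → run B
t=27: (idle)
t=28: (idle)

context switches = 24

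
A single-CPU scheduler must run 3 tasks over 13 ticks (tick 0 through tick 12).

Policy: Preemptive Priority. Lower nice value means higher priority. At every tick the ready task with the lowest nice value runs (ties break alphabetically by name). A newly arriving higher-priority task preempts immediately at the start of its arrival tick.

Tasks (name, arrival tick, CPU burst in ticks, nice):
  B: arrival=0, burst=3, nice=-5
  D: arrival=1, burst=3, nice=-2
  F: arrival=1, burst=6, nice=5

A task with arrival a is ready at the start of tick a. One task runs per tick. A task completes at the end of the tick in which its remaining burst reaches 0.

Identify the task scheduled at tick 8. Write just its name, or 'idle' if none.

t=0: ready={B} → run B
t=1: ready={B,D,F} → run B
t=2: ready={B,D,F} → run B
t=3: ready={D,F} → run D
t=4: ready={D,F} → run D
t=5: ready={D,F} → run D
t=6: ready={F} → run F
t=7: ready={F} → run F
t=8: ready={F} → run F
t=9: ready={F} → run F
t=10: ready={F} → run F
t=11: ready={F} → run F
t=12: (idle)

running at tick 8 = F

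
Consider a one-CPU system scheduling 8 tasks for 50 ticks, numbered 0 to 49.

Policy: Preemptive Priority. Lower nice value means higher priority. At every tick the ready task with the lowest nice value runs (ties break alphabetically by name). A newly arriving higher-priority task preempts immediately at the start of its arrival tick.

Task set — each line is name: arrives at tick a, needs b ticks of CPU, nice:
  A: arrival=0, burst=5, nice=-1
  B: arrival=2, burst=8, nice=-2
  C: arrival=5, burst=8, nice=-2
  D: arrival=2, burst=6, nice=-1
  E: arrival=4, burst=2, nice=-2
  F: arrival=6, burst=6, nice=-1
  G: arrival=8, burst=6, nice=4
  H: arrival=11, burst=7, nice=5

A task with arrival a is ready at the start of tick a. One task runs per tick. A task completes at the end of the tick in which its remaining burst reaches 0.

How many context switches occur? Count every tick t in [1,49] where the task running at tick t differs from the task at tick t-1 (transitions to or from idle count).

t=0: ready={A} → run A
t=1: ready={A} → run A
t=2: ready={A,B,D} → run B
t=3: ready={A,B,D} → run B
t=4: ready={A,B,D,E} → run B
t=5: ready={A,B,C,D,E} → run B
t=6: ready={A,B,C,D,E,F} → run B
t=7: ready={A,B,C,D,E,F} → run B
t=8: ready={A,B,C,D,E,F,G} → run B
t=9: ready={A,B,C,D,E,F,G} → run B
t=10: ready={A,C,D,E,F,G} → run C
t=11: ready={A,C,D,E,F,G,H} → run C
t=12: ready={A,C,D,E,F,G,H} → run C
t=13: ready={A,C,D,E,F,G,H} → run C
t=14: ready={A,C,D,E,F,G,H} → run C
t=15: ready={A,C,D,E,F,G,H} → run C
t=16: ready={A,C,D,E,F,G,H} → run C
t=17: ready={A,C,D,E,F,G,H} → run C
t=18: ready={A,D,E,F,G,H} → run E
t=19: ready={A,D,E,F,G,H} → run E
t=20: ready={A,D,F,G,H} → run A
t=21: ready={A,D,F,G,H} → run A
t=22: ready={A,D,F,G,H} → run A
t=23: ready={D,F,G,H} → run D
t=24: ready={D,F,G,H} → run D
t=25: ready={D,F,G,H} → run D
t=26: ready={D,F,G,H} → run D
t=27: ready={D,F,G,H} → run D
t=28: ready={D,F,G,H} → run D
t=29: ready={F,G,H} → run F
t=30: ready={F,G,H} → run F
t=31: ready={F,G,H} → run F
t=32: ready={F,G,H} → run F
t=33: ready={F,G,H} → run F
t=34: ready={F,G,H} → run F
t=35: ready={G,H} → run G
t=36: ready={G,H} → run G
t=37: ready={G,H} → run G
t=38: ready={G,H} → run G
t=39: ready={G,H} → run G
t=40: ready={G,H} → run G
t=41: ready={H} → run H
t=42: ready={H} → run H
t=43: ready={H} → run H
t=44: ready={H} → run H
t=45: ready={H} → run H
t=46: ready={H} → run H
t=47: ready={H} → run H
t=48: (idle)
t=49: (idle)

context switches = 9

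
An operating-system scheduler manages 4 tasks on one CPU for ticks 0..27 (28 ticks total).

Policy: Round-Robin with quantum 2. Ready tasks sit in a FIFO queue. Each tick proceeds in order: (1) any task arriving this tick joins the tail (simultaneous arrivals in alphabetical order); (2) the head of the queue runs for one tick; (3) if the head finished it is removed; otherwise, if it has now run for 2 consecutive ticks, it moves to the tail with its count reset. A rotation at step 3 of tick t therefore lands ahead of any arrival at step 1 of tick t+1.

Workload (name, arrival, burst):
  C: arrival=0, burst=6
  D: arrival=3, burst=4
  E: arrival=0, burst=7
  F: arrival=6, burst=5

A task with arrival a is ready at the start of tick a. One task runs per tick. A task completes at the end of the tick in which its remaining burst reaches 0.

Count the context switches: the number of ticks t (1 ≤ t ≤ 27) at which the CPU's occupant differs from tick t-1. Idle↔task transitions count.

t=0: queue=[C,E] q_used=0 → run C
t=1: queue=[C,E] q_used=1 → run C
t=2: queue=[E,C] q_used=0 → run E
t=3: queue=[E,C,D] q_used=1 → run E
t=4: queue=[C,D,E] q_used=0 → run C
t=5: queue=[C,D,E] q_used=1 → run C
t=6: queue=[D,E,C,F] q_used=0 → run D
t=7: queue=[D,E,C,F] q_used=1 → run D
t=8: queue=[E,C,F,D] q_used=0 → run E
t=9: queue=[E,C,F,D] q_used=1 → run E
t=10: queue=[C,F,D,E] q_used=0 → run C
t=11: queue=[C,F,D,E] q_used=1 → run C
t=12: queue=[F,D,E] q_used=0 → run F
t=13: queue=[F,D,E] q_used=1 → run F
t=14: queue=[D,E,F] q_used=0 → run D
t=15: queue=[D,E,F] q_used=1 → run D
t=16: queue=[E,F] q_used=0 → run E
t=17: queue=[E,F] q_used=1 → run E
t=18: queue=[F,E] q_used=0 → run F
t=19: queue=[F,E] q_used=1 → run F
t=20: queue=[E,F] q_used=0 → run E
t=21: queue=[F] q_used=0 → run F
t=22: (idle)
t=23: (idle)
t=24: (idle)
t=25: (idle)
t=26: (idle)
t=27: (idle)

context switches = 12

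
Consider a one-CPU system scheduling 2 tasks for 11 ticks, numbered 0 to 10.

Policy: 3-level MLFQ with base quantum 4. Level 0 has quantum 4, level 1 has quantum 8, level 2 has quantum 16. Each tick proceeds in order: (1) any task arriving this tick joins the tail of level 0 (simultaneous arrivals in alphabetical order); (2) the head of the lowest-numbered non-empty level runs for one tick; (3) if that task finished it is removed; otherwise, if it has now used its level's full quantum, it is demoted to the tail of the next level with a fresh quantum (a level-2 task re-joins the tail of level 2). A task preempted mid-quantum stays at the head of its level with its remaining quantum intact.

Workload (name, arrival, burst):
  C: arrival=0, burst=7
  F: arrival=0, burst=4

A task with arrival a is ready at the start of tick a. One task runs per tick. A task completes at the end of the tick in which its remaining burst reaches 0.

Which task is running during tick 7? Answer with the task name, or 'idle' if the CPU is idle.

running at tick 7 = F

t=0: L0/L1/L2 = CF/-/- → run C
t=1: L0/L1/L2 = CF/-/- → run C
t=2: L0/L1/L2 = CF/-/- → run C
t=3: L0/L1/L2 = CF/-/- → run C
t=4: L0/L1/L2 = F/C/- → run F
t=5: L0/L1/L2 = F/C/- → run F
t=6: L0/L1/L2 = F/C/- → run F
t=7: L0/L1/L2 = F/C/- → run F
t=8: L0/L1/L2 = -/C/- → run C
t=9: L0/L1/L2 = -/C/- → run C
t=10: L0/L1/L2 = -/C/- → run C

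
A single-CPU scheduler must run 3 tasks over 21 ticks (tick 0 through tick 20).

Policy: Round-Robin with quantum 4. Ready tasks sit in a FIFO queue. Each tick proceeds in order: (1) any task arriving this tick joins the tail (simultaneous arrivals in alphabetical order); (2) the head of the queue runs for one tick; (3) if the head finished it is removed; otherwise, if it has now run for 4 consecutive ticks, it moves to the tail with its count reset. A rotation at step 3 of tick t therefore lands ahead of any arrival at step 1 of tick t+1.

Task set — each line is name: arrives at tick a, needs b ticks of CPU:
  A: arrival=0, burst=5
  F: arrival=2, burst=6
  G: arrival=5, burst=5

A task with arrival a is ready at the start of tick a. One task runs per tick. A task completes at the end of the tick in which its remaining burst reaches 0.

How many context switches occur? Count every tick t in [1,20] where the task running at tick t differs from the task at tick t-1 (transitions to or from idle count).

t=0: queue=[A] q_used=0 → run A
t=1: queue=[A] q_used=1 → run A
t=2: queue=[A,F] q_used=2 → run A
t=3: queue=[A,F] q_used=3 → run A
t=4: queue=[F,A] q_used=0 → run F
t=5: queue=[F,A,G] q_used=1 → run F
t=6: queue=[F,A,G] q_used=2 → run F
t=7: queue=[F,A,G] q_used=3 → run F
t=8: queue=[A,G,F] q_used=0 → run A
t=9: queue=[G,F] q_used=0 → run G
t=10: queue=[G,F] q_used=1 → run G
t=11: queue=[G,F] q_used=2 → run G
t=12: queue=[G,F] q_used=3 → run G
t=13: queue=[F,G] q_used=0 → run F
t=14: queue=[F,G] q_used=1 → run F
t=15: queue=[G] q_used=0 → run G
t=16: (idle)
t=17: (idle)
t=18: (idle)
t=19: (idle)
t=20: (idle)

context switches = 6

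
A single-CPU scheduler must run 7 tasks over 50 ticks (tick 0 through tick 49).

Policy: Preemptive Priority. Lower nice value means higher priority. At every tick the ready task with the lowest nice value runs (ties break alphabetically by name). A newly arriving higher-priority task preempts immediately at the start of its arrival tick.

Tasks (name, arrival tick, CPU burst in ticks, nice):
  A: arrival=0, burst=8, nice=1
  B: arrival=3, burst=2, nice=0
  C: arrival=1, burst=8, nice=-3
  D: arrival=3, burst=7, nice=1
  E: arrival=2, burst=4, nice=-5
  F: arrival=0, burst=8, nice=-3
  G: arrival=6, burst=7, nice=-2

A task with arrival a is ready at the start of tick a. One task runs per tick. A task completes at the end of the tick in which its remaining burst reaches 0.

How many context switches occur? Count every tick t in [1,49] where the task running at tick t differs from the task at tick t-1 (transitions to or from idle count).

context switches = 9

t=0: ready={A,F} → run F
t=1: ready={A,C,F} → run C
t=2: ready={A,C,E,F} → run E
t=3: ready={A,B,C,D,E,F} → run E
t=4: ready={A,B,C,D,E,F} → run E
t=5: ready={A,B,C,D,E,F} → run E
t=6: ready={A,B,C,D,F,G} → run C
t=7: ready={A,B,C,D,F,G} → run C
t=8: ready={A,B,C,D,F,G} → run C
t=9: ready={A,B,C,D,F,G} → run C
t=10: ready={A,B,C,D,F,G} → run C
t=11: ready={A,B,C,D,F,G} → run C
t=12: ready={A,B,C,D,F,G} → run C
t=13: ready={A,B,D,F,G} → run F
t=14: ready={A,B,D,F,G} → run F
t=15: ready={A,B,D,F,G} → run F
t=16: ready={A,B,D,F,G} → run F
t=17: ready={A,B,D,F,G} → run F
t=18: ready={A,B,D,F,G} → run F
t=19: ready={A,B,D,F,G} → run F
t=20: ready={A,B,D,G} → run G
t=21: ready={A,B,D,G} → run G
t=22: ready={A,B,D,G} → run G
t=23: ready={A,B,D,G} → run G
t=24: ready={A,B,D,G} → run G
t=25: ready={A,B,D,G} → run G
t=26: ready={A,B,D,G} → run G
t=27: ready={A,B,D} → run B
t=28: ready={A,B,D} → run B
t=29: ready={A,D} → run A
t=30: ready={A,D} → run A
t=31: ready={A,D} → run A
t=32: ready={A,D} → run A
t=33: ready={A,D} → run A
t=34: ready={A,D} → run A
t=35: ready={A,D} → run A
t=36: ready={A,D} → run A
t=37: ready={D} → run D
t=38: ready={D} → run D
t=39: ready={D} → run D
t=40: ready={D} → run D
t=41: ready={D} → run D
t=42: ready={D} → run D
t=43: ready={D} → run D
t=44: (idle)
t=45: (idle)
t=46: (idle)
t=47: (idle)
t=48: (idle)
t=49: (idle)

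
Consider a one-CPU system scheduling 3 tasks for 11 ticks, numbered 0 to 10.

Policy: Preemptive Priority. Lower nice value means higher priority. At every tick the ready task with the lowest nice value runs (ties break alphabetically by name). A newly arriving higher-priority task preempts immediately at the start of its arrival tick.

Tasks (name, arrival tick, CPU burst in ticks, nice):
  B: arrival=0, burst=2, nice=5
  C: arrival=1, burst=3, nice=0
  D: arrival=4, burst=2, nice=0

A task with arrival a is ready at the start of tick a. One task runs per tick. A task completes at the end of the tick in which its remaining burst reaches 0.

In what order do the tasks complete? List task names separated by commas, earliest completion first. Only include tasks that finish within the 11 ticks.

completion order = C, D, B

t=0: ready={B} → run B
t=1: ready={B,C} → run C
t=2: ready={B,C} → run C
t=3: ready={B,C} → run C
t=4: ready={B,D} → run D
t=5: ready={B,D} → run D
t=6: ready={B} → run B
t=7: (idle)
t=8: (idle)
t=9: (idle)
t=10: (idle)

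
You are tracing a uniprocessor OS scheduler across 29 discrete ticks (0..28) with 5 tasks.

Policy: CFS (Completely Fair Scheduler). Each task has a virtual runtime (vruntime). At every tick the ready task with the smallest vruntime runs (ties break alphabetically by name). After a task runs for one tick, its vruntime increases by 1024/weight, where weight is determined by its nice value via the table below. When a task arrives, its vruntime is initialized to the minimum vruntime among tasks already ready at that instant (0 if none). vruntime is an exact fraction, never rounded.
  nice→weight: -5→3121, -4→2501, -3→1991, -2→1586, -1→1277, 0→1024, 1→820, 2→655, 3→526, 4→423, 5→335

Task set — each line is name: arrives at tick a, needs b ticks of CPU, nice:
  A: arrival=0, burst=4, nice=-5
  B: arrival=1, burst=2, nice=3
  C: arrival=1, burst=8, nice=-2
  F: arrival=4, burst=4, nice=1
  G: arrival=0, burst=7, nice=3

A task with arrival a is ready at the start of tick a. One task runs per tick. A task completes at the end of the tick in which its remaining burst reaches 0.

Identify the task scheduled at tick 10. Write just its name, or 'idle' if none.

running at tick 10 = F

t=0: vr[A=0 G=0] → run A
t=1: vr[A=1024/3121 B=0 C=0 G=0] → run B
t=2: vr[A=1024/3121 B=512/263 C=0 G=0] → run C
t=3: vr[A=1024/3121 B=512/263 C=512/793 G=0] → run G
t=4: vr[A=1024/3121 B=512/263 C=512/793 F=1024/3121 G=512/263] → run A
t=5: vr[A=2048/3121 B=512/263 C=512/793 F=1024/3121 G=512/263] → run F
t=6: vr[A=2048/3121 B=512/263 C=512/793 F=1008896/639805 G=512/263] → run C
t=7: vr[A=2048/3121 B=512/263 C=1024/793 F=1008896/639805 G=512/263] → run A
t=8: vr[A=3072/3121 B=512/263 C=1024/793 F=1008896/639805 G=512/263] → run A
t=9: vr[B=512/263 C=1024/793 F=1008896/639805 G=512/263] → run C
t=10: vr[B=512/263 C=1536/793 F=1008896/639805 G=512/263] → run F
t=11: vr[B=512/263 C=1536/793 F=1807872/639805 G=512/263] → run C
t=12: vr[B=512/263 C=2048/793 F=1807872/639805 G=512/263] → run B
t=13: vr[C=2048/793 F=1807872/639805 G=512/263] → run G
t=14: vr[C=2048/793 F=1807872/639805 G=1024/263] → run C
t=15: vr[C=2560/793 F=1807872/639805 G=1024/263] → run F
t=16: vr[C=2560/793 F=2606848/639805 G=1024/263] → run C
t=17: vr[C=3072/793 F=2606848/639805 G=1024/263] → run C
t=18: vr[C=3584/793 F=2606848/639805 G=1024/263] → run G
t=19: vr[C=3584/793 F=2606848/639805 G=1536/263] → run F
t=20: vr[C=3584/793 G=1536/263] → run C
t=21: vr[G=1536/263] → run G
t=22: vr[G=2048/263] → run G
t=23: vr[G=2560/263] → run G
t=24: vr[G=3072/263] → run G
t=25: (idle)
t=26: (idle)
t=27: (idle)
t=28: (idle)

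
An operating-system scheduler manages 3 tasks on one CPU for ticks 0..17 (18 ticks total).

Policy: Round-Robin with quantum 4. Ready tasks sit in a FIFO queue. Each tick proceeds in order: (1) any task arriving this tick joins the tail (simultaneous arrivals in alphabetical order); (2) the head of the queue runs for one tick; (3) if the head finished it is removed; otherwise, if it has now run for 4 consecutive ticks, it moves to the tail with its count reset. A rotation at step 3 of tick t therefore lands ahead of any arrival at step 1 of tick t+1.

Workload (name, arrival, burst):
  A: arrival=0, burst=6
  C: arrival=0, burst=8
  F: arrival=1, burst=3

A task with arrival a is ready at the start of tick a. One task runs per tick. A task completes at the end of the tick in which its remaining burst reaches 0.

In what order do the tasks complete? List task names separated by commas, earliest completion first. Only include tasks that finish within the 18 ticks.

completion order = F, A, C

t=0: queue=[A,C] q_used=0 → run A
t=1: queue=[A,C,F] q_used=1 → run A
t=2: queue=[A,C,F] q_used=2 → run A
t=3: queue=[A,C,F] q_used=3 → run A
t=4: queue=[C,F,A] q_used=0 → run C
t=5: queue=[C,F,A] q_used=1 → run C
t=6: queue=[C,F,A] q_used=2 → run C
t=7: queue=[C,F,A] q_used=3 → run C
t=8: queue=[F,A,C] q_used=0 → run F
t=9: queue=[F,A,C] q_used=1 → run F
t=10: queue=[F,A,C] q_used=2 → run F
t=11: queue=[A,C] q_used=0 → run A
t=12: queue=[A,C] q_used=1 → run A
t=13: queue=[C] q_used=0 → run C
t=14: queue=[C] q_used=1 → run C
t=15: queue=[C] q_used=2 → run C
t=16: queue=[C] q_used=3 → run C
t=17: (idle)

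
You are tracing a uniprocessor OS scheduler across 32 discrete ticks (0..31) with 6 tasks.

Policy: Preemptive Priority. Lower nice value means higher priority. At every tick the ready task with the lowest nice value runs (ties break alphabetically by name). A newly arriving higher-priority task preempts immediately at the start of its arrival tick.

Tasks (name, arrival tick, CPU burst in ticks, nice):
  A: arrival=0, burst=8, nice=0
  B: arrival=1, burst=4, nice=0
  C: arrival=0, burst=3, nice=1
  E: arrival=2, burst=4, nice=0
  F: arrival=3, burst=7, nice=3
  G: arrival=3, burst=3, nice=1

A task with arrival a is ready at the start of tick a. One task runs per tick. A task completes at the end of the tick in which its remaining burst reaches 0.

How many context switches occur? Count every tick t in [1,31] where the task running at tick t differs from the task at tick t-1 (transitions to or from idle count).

context switches = 6

t=0: ready={A,C} → run A
t=1: ready={A,B,C} → run A
t=2: ready={A,B,C,E} → run A
t=3: ready={A,B,C,E,F,G} → run A
t=4: ready={A,B,C,E,F,G} → run A
t=5: ready={A,B,C,E,F,G} → run A
t=6: ready={A,B,C,E,F,G} → run A
t=7: ready={A,B,C,E,F,G} → run A
t=8: ready={B,C,E,F,G} → run B
t=9: ready={B,C,E,F,G} → run B
t=10: ready={B,C,E,F,G} → run B
t=11: ready={B,C,E,F,G} → run B
t=12: ready={C,E,F,G} → run E
t=13: ready={C,E,F,G} → run E
t=14: ready={C,E,F,G} → run E
t=15: ready={C,E,F,G} → run E
t=16: ready={C,F,G} → run C
t=17: ready={C,F,G} → run C
t=18: ready={C,F,G} → run C
t=19: ready={F,G} → run G
t=20: ready={F,G} → run G
t=21: ready={F,G} → run G
t=22: ready={F} → run F
t=23: ready={F} → run F
t=24: ready={F} → run F
t=25: ready={F} → run F
t=26: ready={F} → run F
t=27: ready={F} → run F
t=28: ready={F} → run F
t=29: (idle)
t=30: (idle)
t=31: (idle)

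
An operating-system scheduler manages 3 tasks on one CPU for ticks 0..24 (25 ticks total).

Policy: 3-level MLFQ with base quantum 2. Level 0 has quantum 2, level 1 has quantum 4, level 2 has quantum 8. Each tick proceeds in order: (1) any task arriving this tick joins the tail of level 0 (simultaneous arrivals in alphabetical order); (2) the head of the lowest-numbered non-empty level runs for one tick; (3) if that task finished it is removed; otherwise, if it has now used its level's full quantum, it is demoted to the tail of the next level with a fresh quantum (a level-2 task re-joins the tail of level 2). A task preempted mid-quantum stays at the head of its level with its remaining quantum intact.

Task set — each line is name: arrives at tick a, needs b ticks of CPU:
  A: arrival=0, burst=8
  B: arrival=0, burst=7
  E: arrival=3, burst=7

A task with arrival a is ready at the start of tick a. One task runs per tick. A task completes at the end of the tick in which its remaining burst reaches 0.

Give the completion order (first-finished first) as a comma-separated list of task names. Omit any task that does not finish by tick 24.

completion order = A, B, E

t=0: L0/L1/L2 = AB/-/- → run A
t=1: L0/L1/L2 = AB/-/- → run A
t=2: L0/L1/L2 = B/A/- → run B
t=3: L0/L1/L2 = BE/A/- → run B
t=4: L0/L1/L2 = E/AB/- → run E
t=5: L0/L1/L2 = E/AB/- → run E
t=6: L0/L1/L2 = -/ABE/- → run A
t=7: L0/L1/L2 = -/ABE/- → run A
t=8: L0/L1/L2 = -/ABE/- → run A
t=9: L0/L1/L2 = -/ABE/- → run A
t=10: L0/L1/L2 = -/BE/A → run B
t=11: L0/L1/L2 = -/BE/A → run B
t=12: L0/L1/L2 = -/BE/A → run B
t=13: L0/L1/L2 = -/BE/A → run B
t=14: L0/L1/L2 = -/E/AB → run E
t=15: L0/L1/L2 = -/E/AB → run E
t=16: L0/L1/L2 = -/E/AB → run E
t=17: L0/L1/L2 = -/E/AB → run E
t=18: L0/L1/L2 = -/-/ABE → run A
t=19: L0/L1/L2 = -/-/ABE → run A
t=20: L0/L1/L2 = -/-/BE → run B
t=21: L0/L1/L2 = -/-/E → run E
t=22: (idle)
t=23: (idle)
t=24: (idle)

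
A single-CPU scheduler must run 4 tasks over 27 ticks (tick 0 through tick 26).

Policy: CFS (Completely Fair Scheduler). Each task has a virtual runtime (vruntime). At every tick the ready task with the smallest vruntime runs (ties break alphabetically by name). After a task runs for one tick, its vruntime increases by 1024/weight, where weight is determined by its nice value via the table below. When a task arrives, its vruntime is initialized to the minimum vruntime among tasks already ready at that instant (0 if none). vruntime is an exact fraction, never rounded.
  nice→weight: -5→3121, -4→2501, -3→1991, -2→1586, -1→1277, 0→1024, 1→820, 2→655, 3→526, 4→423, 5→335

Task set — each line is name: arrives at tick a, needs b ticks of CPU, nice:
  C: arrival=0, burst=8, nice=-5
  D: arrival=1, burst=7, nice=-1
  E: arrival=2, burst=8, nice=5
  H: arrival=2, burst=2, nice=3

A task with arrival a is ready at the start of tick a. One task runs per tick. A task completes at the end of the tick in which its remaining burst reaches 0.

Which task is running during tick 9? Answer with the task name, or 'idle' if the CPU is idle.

running at tick 9 = C

t=0: vr[C=0] → run C
t=1: vr[C=1024/3121 D=1024/3121] → run C
t=2: vr[C=2048/3121 D=1024/3121 E=1024/3121 H=1024/3121] → run D
t=3: vr[C=2048/3121 D=4503552/3985517 E=1024/3121 H=1024/3121] → run E
t=4: vr[C=2048/3121 D=4503552/3985517 E=3538944/1045535 H=1024/3121] → run H
t=5: vr[C=2048/3121 D=4503552/3985517 E=3538944/1045535 H=1867264/820823] → run C
t=6: vr[C=3072/3121 D=4503552/3985517 E=3538944/1045535 H=1867264/820823] → run C
t=7: vr[C=4096/3121 D=4503552/3985517 E=3538944/1045535 H=1867264/820823] → run D
t=8: vr[C=4096/3121 D=7699456/3985517 E=3538944/1045535 H=1867264/820823] → run C
t=9: vr[C=5120/3121 D=7699456/3985517 E=3538944/1045535 H=1867264/820823] → run C
t=10: vr[C=6144/3121 D=7699456/3985517 E=3538944/1045535 H=1867264/820823] → run D
t=11: vr[C=6144/3121 D=10895360/3985517 E=3538944/1045535 H=1867264/820823] → run C
t=12: vr[C=7168/3121 D=10895360/3985517 E=3538944/1045535 H=1867264/820823] → run H
t=13: vr[C=7168/3121 D=10895360/3985517 E=3538944/1045535] → run C
t=14: vr[D=10895360/3985517 E=3538944/1045535] → run D
t=15: vr[D=14091264/3985517 E=3538944/1045535] → run E
t=16: vr[D=14091264/3985517 E=6734848/1045535] → run D
t=17: vr[D=17287168/3985517 E=6734848/1045535] → run D
t=18: vr[D=20483072/3985517 E=6734848/1045535] → run D
t=19: vr[E=6734848/1045535] → run E
t=20: vr[E=9930752/1045535] → run E
t=21: vr[E=13126656/1045535] → run E
t=22: vr[E=3264512/209107] → run E
t=23: vr[E=19518464/1045535] → run E
t=24: vr[E=22714368/1045535] → run E
t=25: (idle)
t=26: (idle)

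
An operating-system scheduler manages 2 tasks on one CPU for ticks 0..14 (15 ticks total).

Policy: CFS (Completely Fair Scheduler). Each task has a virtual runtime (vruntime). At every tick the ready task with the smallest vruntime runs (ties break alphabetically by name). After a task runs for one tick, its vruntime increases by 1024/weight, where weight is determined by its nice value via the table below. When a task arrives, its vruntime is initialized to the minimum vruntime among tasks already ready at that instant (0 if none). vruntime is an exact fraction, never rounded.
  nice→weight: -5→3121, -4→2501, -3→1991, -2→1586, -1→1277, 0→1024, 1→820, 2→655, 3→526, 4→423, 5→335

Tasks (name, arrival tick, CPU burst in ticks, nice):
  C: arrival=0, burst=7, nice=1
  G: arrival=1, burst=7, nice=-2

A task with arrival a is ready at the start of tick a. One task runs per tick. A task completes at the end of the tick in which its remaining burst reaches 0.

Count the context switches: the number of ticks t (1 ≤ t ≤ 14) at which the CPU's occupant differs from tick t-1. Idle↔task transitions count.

context switches = 9

t=0: vr[C=0] → run C
t=1: vr[C=256/205 G=256/205] → run C
t=2: vr[C=512/205 G=256/205] → run G
t=3: vr[C=512/205 G=307968/162565] → run G
t=4: vr[C=512/205 G=412928/162565] → run C
t=5: vr[C=768/205 G=412928/162565] → run G
t=6: vr[C=768/205 G=517888/162565] → run G
t=7: vr[C=768/205 G=622848/162565] → run C
t=8: vr[C=1024/205 G=622848/162565] → run G
t=9: vr[C=1024/205 G=727808/162565] → run G
t=10: vr[C=1024/205 G=832768/162565] → run C
t=11: vr[C=256/41 G=832768/162565] → run G
t=12: vr[C=256/41] → run C
t=13: vr[C=1536/205] → run C
t=14: (idle)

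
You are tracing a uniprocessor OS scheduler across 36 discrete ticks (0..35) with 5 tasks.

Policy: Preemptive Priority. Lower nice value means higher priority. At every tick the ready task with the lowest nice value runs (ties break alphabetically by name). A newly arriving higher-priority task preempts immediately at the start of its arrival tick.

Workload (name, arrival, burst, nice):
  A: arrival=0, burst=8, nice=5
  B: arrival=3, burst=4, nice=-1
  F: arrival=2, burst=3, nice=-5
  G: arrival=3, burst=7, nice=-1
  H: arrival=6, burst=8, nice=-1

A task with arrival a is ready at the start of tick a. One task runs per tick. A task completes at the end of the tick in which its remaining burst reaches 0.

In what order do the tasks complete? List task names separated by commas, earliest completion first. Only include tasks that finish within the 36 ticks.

t=0: ready={A} → run A
t=1: ready={A} → run A
t=2: ready={A,F} → run F
t=3: ready={A,B,F,G} → run F
t=4: ready={A,B,F,G} → run F
t=5: ready={A,B,G} → run B
t=6: ready={A,B,G,H} → run B
t=7: ready={A,B,G,H} → run B
t=8: ready={A,B,G,H} → run B
t=9: ready={A,G,H} → run G
t=10: ready={A,G,H} → run G
t=11: ready={A,G,H} → run G
t=12: ready={A,G,H} → run G
t=13: ready={A,G,H} → run G
t=14: ready={A,G,H} → run G
t=15: ready={A,G,H} → run G
t=16: ready={A,H} → run H
t=17: ready={A,H} → run H
t=18: ready={A,H} → run H
t=19: ready={A,H} → run H
t=20: ready={A,H} → run H
t=21: ready={A,H} → run H
t=22: ready={A,H} → run H
t=23: ready={A,H} → run H
t=24: ready={A} → run A
t=25: ready={A} → run A
t=26: ready={A} → run A
t=27: ready={A} → run A
t=28: ready={A} → run A
t=29: ready={A} → run A
t=30: (idle)
t=31: (idle)
t=32: (idle)
t=33: (idle)
t=34: (idle)
t=35: (idle)

completion order = F, B, G, H, A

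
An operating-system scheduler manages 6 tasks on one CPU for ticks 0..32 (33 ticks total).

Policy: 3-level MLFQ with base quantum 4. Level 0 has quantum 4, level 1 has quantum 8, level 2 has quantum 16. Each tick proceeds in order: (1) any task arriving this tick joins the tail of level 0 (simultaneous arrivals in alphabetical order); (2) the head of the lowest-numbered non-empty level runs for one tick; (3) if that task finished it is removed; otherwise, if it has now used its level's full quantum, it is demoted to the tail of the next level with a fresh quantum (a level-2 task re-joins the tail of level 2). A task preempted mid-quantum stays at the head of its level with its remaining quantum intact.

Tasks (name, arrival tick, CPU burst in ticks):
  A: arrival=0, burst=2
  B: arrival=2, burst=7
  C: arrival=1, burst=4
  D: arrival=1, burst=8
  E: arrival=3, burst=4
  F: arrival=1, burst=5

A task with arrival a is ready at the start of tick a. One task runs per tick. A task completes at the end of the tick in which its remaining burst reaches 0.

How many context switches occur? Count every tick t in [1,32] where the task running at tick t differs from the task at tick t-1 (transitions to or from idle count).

t=0: L0/L1/L2 = A/-/- → run A
t=1: L0/L1/L2 = ACDF/-/- → run A
t=2: L0/L1/L2 = CDFB/-/- → run C
t=3: L0/L1/L2 = CDFBE/-/- → run C
t=4: L0/L1/L2 = CDFBE/-/- → run C
t=5: L0/L1/L2 = CDFBE/-/- → run C
t=6: L0/L1/L2 = DFBE/-/- → run D
t=7: L0/L1/L2 = DFBE/-/- → run D
t=8: L0/L1/L2 = DFBE/-/- → run D
t=9: L0/L1/L2 = DFBE/-/- → run D
t=10: L0/L1/L2 = FBE/D/- → run F
t=11: L0/L1/L2 = FBE/D/- → run F
t=12: L0/L1/L2 = FBE/D/- → run F
t=13: L0/L1/L2 = FBE/D/- → run F
t=14: L0/L1/L2 = BE/DF/- → run B
t=15: L0/L1/L2 = BE/DF/- → run B
t=16: L0/L1/L2 = BE/DF/- → run B
t=17: L0/L1/L2 = BE/DF/- → run B
t=18: L0/L1/L2 = E/DFB/- → run E
t=19: L0/L1/L2 = E/DFB/- → run E
t=20: L0/L1/L2 = E/DFB/- → run E
t=21: L0/L1/L2 = E/DFB/- → run E
t=22: L0/L1/L2 = -/DFB/- → run D
t=23: L0/L1/L2 = -/DFB/- → run D
t=24: L0/L1/L2 = -/DFB/- → run D
t=25: L0/L1/L2 = -/DFB/- → run D
t=26: L0/L1/L2 = -/FB/- → run F
t=27: L0/L1/L2 = -/B/- → run B
t=28: L0/L1/L2 = -/B/- → run B
t=29: L0/L1/L2 = -/B/- → run B
t=30: (idle)
t=31: (idle)
t=32: (idle)

context switches = 9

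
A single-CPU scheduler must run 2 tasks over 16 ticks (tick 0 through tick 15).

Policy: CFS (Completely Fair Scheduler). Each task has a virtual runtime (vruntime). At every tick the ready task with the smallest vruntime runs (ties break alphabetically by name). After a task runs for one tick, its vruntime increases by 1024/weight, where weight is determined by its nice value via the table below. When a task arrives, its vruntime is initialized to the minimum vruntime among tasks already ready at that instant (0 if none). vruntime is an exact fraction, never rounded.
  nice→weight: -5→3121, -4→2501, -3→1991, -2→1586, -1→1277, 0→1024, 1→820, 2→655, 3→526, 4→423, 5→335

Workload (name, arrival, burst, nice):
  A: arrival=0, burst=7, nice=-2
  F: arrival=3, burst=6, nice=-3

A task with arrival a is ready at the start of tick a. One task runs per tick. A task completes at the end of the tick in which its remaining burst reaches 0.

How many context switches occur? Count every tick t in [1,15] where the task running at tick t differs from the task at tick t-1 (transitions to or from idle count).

t=0: vr[A=0] → run A
t=1: vr[A=512/793] → run A
t=2: vr[A=1024/793] → run A
t=3: vr[A=1536/793 F=1536/793] → run A
t=4: vr[A=2048/793 F=1536/793] → run F
t=5: vr[A=2048/793 F=3870208/1578863] → run F
t=6: vr[A=2048/793 F=4682240/1578863] → run A
t=7: vr[A=2560/793 F=4682240/1578863] → run F
t=8: vr[A=2560/793 F=5494272/1578863] → run A
t=9: vr[A=3072/793 F=5494272/1578863] → run F
t=10: vr[A=3072/793 F=6306304/1578863] → run A
t=11: vr[F=6306304/1578863] → run F
t=12: vr[F=7118336/1578863] → run F
t=13: (idle)
t=14: (idle)
t=15: (idle)

context switches = 8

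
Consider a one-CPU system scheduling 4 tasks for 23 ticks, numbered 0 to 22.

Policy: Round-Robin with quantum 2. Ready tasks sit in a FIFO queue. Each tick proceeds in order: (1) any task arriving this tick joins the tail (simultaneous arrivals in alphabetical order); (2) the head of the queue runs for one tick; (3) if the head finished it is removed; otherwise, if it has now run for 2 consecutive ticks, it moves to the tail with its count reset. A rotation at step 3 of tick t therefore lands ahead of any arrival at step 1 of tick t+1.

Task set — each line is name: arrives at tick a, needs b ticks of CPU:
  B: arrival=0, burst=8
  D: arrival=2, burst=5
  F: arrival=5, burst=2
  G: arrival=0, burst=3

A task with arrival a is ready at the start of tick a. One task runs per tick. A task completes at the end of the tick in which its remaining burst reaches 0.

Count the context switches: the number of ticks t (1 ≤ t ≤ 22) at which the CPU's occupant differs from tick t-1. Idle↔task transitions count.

t=0: queue=[B,G] q_used=0 → run B
t=1: queue=[B,G] q_used=1 → run B
t=2: queue=[G,B,D] q_used=0 → run G
t=3: queue=[G,B,D] q_used=1 → run G
t=4: queue=[B,D,G] q_used=0 → run B
t=5: queue=[B,D,G,F] q_used=1 → run B
t=6: queue=[D,G,F,B] q_used=0 → run D
t=7: queue=[D,G,F,B] q_used=1 → run D
t=8: queue=[G,F,B,D] q_used=0 → run G
t=9: queue=[F,B,D] q_used=0 → run F
t=10: queue=[F,B,D] q_used=1 → run F
t=11: queue=[B,D] q_used=0 → run B
t=12: queue=[B,D] q_used=1 → run B
t=13: queue=[D,B] q_used=0 → run D
t=14: queue=[D,B] q_used=1 → run D
t=15: queue=[B,D] q_used=0 → run B
t=16: queue=[B,D] q_used=1 → run B
t=17: queue=[D] q_used=0 → run D
t=18: (idle)
t=19: (idle)
t=20: (idle)
t=21: (idle)
t=22: (idle)

context switches = 10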